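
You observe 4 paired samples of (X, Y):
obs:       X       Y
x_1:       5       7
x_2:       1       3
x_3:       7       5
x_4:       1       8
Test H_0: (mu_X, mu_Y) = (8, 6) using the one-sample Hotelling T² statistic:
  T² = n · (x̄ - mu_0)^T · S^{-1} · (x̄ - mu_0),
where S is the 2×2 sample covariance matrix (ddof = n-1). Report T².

Step 1 — sample mean vector:
  mean(X) = (5 + 1 + 7 + 1) / 4 = 14/4 = 3.5
  mean(Y) = (7 + 3 + 5 + 8) / 4 = 23/4 = 5.75
  x̄ = (3.5, 5.75),  deviation x̄ - mu_0 = (3.5, 5.75) - (8, 6) = (-4.5, -0.25).

Step 2 — sample covariance matrix, S[i,j] = (1/(n-1)) · Σ_k (x_{k,i} - mean_i) · (x_{k,j} - mean_j), divisor n-1 = 3:
  S[X,X] = ((1.5)·(1.5) + (-2.5)·(-2.5) + (3.5)·(3.5) + (-2.5)·(-2.5)) / 3 = 27/3 = 9
  S[X,Y] = ((1.5)·(1.25) + (-2.5)·(-2.75) + (3.5)·(-0.75) + (-2.5)·(2.25)) / 3 = 0.5/3 = 0.1667
  S[Y,Y] = ((1.25)·(1.25) + (-2.75)·(-2.75) + (-0.75)·(-0.75) + (2.25)·(2.25)) / 3 = 14.75/3 = 4.9167
  S = [[9, 0.1667],
 [0.1667, 4.9167]].

Step 3 — invert S. det(S) = 9·4.9167 - (0.1667)² = 44.2222.
  S^{-1} = (1/det) · [[d, -b], [-b, a]] = [[0.1112, -0.0038],
 [-0.0038, 0.2035]].

Step 4 — quadratic form (x̄ - mu_0)^T · S^{-1} · (x̄ - mu_0):
  S^{-1} · (x̄ - mu_0) = (-0.4994, -0.0339),
  (x̄ - mu_0)^T · [...] = (-4.5)·(-0.4994) + (-0.25)·(-0.0339) = 2.2557.

Step 5 — scale by n: T² = 4 · 2.2557 = 9.0226.

T² ≈ 9.0226


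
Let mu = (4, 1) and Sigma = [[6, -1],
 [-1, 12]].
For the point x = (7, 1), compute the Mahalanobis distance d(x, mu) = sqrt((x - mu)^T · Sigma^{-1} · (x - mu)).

Step 1 — centre the observation: (x - mu) = (3, 0).

Step 2 — invert Sigma. det(Sigma) = 6·12 - (-1)² = 71.
  Sigma^{-1} = (1/det) · [[d, -b], [-b, a]] = [[0.169, 0.0141],
 [0.0141, 0.0845]].

Step 3 — form the quadratic (x - mu)^T · Sigma^{-1} · (x - mu):
  Sigma^{-1} · (x - mu) = (0.507, 0.0423).
  (x - mu)^T · [Sigma^{-1} · (x - mu)] = (3)·(0.507) + (0)·(0.0423) = 1.5211.

Step 4 — take square root: d = √(1.5211) ≈ 1.2333.

d(x, mu) = √(1.5211) ≈ 1.2333


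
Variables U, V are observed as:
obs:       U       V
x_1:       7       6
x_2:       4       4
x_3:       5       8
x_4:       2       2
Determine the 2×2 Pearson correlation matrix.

Step 1 — column means:
  mean(U) = (7 + 4 + 5 + 2) / 4 = 18/4 = 4.5
  mean(V) = (6 + 4 + 8 + 2) / 4 = 20/4 = 5

Step 2 — sample variances and covariances s[i,j] = (1/(n-1)) · Σ_k (x_{k,i} - mean_i) · (x_{k,j} - mean_j), with n-1 = 3:
  s[U,U] = ((2.5)·(2.5) + (-0.5)·(-0.5) + (0.5)·(0.5) + (-2.5)·(-2.5)) / 3 = 13/3 = 4.3333
  s[U,V] = ((2.5)·(1) + (-0.5)·(-1) + (0.5)·(3) + (-2.5)·(-3)) / 3 = 12/3 = 4
  s[V,V] = ((1)·(1) + (-1)·(-1) + (3)·(3) + (-3)·(-3)) / 3 = 20/3 = 6.6667
  Sample standard deviations s_i = √(s[i,i]):
  s(U) = √(4.3333) = 2.0817
  s(V) = √(6.6667) = 2.582

Step 3 — r_{ij} = s_{ij} / (s_i · s_j):
  r[U,U] = 1 (diagonal).
  r[U,V] = 4 / (2.0817 · 2.582) = 4 / 5.3748 = 0.7442
  r[V,V] = 1 (diagonal).

R is symmetric with unit diagonal. Assembling:

R = [[1, 0.7442],
 [0.7442, 1]]


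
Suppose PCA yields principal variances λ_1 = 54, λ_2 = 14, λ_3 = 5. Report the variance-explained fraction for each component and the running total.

Step 1 — total variance = trace(Sigma) = Σ λ_i = 54 + 14 + 5 = 73.

Step 2 — fraction explained by component i = λ_i / Σ λ:
  PC1: 54/73 = 0.7397
  PC2: 14/73 = 0.1918
  PC3: 5/73 = 0.0685

Step 3 — cumulative fraction after k components = (λ_1 + ... + λ_k) / Σ λ:
  k = 1: 54/73 = 0.7397
  k = 2: (54 + 14)/73 = 68/73 = 0.9315
  k = 3: (54 + 14 + 5)/73 = 73/73 = 1

Summary (fraction, with percent):

explained: PC1 0.7397 (73.97%), PC2 0.1918 (19.18%), PC3 0.0685 (6.85%);  cumulative: 0.7397, 0.9315, 1


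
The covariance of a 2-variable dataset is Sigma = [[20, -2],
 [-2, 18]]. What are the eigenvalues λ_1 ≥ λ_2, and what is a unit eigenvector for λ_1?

Step 1 — characteristic polynomial of 2×2 Sigma:
  det(Sigma - λI) = λ² - trace · λ + det = 0.
  trace = 20 + 18 = 38, det = 20·18 - (-2)² = 356.
Step 2 — discriminant:
  Δ = trace² - 4·det = 1444 - 1424 = 20.
Step 3 — eigenvalues:
  λ = (trace ± √Δ)/2 = (38 ± 4.4721)/2,
  λ_1 = 21.2361,  λ_2 = 16.7639.

Step 4 — unit eigenvector for λ_1: solve (Sigma - λ_1 I)v = 0. First row:
  (20 - 21.2361)·v_x + (-2)·v_y = 0, i.e. (-1.2361)·v_x + (-2)·v_y = 0,
  so v ∝ (b, λ_1 - a) = (-2, 1.2361); multiply by -1 so the first entry is positive: u = (2, -1.2361).
  ||u|| = √((2)² + (-1.2361)²) = √(5.5279) ≈ 2.3511,
  v_1 = u/||u|| ≈ (0.8507, -0.5257) (||v_1|| = 1).

λ_1 = 21.2361,  λ_2 = 16.7639;  v_1 ≈ (0.8507, -0.5257)


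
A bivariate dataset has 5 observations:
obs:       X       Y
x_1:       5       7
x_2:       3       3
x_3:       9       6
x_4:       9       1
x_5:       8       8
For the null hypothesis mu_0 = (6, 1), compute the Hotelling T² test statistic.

Step 1 — sample mean vector:
  mean(X) = (5 + 3 + 9 + 9 + 8) / 5 = 34/5 = 6.8
  mean(Y) = (7 + 3 + 6 + 1 + 8) / 5 = 25/5 = 5
  x̄ = (6.8, 5),  deviation x̄ - mu_0 = (6.8, 5) - (6, 1) = (0.8, 4).

Step 2 — sample covariance matrix, S[i,j] = (1/(n-1)) · Σ_k (x_{k,i} - mean_i) · (x_{k,j} - mean_j), divisor n-1 = 4:
  S[X,X] = ((-1.8)·(-1.8) + (-3.8)·(-3.8) + (2.2)·(2.2) + (2.2)·(2.2) + (1.2)·(1.2)) / 4 = 28.8/4 = 7.2
  S[X,Y] = ((-1.8)·(2) + (-3.8)·(-2) + (2.2)·(1) + (2.2)·(-4) + (1.2)·(3)) / 4 = 1/4 = 0.25
  S[Y,Y] = ((2)·(2) + (-2)·(-2) + (1)·(1) + (-4)·(-4) + (3)·(3)) / 4 = 34/4 = 8.5
  S = [[7.2, 0.25],
 [0.25, 8.5]].

Step 3 — invert S. det(S) = 7.2·8.5 - (0.25)² = 61.1375.
  S^{-1} = (1/det) · [[d, -b], [-b, a]] = [[0.139, -0.0041],
 [-0.0041, 0.1178]].

Step 4 — quadratic form (x̄ - mu_0)^T · S^{-1} · (x̄ - mu_0):
  S^{-1} · (x̄ - mu_0) = (0.0949, 0.4678),
  (x̄ - mu_0)^T · [...] = (0.8)·(0.0949) + (4)·(0.4678) = 1.9471.

Step 5 — scale by n: T² = 5 · 1.9471 = 9.7354.

T² ≈ 9.7354


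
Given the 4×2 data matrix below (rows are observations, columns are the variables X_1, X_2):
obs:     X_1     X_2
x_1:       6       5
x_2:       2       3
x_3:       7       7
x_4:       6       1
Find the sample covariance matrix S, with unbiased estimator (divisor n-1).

Step 1 — column means:
  mean(X_1) = (6 + 2 + 7 + 6) / 4 = 21/4 = 5.25
  mean(X_2) = (5 + 3 + 7 + 1) / 4 = 16/4 = 4

Step 2 — sample covariance S[i,j] = (1/(n-1)) · Σ_k (x_{k,i} - mean_i) · (x_{k,j} - mean_j), with n-1 = 3.
  S[X_1,X_1] = ((0.75)·(0.75) + (-3.25)·(-3.25) + (1.75)·(1.75) + (0.75)·(0.75)) / 3 = 14.75/3 = 4.9167
  S[X_1,X_2] = ((0.75)·(1) + (-3.25)·(-1) + (1.75)·(3) + (0.75)·(-3)) / 3 = 7/3 = 2.3333
  S[X_2,X_2] = ((1)·(1) + (-1)·(-1) + (3)·(3) + (-3)·(-3)) / 3 = 20/3 = 6.6667

S is symmetric (S[j,i] = S[i,j]). Assembling:

S = [[4.9167, 2.3333],
 [2.3333, 6.6667]]


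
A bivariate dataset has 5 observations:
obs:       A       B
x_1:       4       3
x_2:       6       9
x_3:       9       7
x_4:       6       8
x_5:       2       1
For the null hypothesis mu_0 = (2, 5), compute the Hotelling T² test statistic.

Step 1 — sample mean vector:
  mean(A) = (4 + 6 + 9 + 6 + 2) / 5 = 27/5 = 5.4
  mean(B) = (3 + 9 + 7 + 8 + 1) / 5 = 28/5 = 5.6
  x̄ = (5.4, 5.6),  deviation x̄ - mu_0 = (5.4, 5.6) - (2, 5) = (3.4, 0.6).

Step 2 — sample covariance matrix, S[i,j] = (1/(n-1)) · Σ_k (x_{k,i} - mean_i) · (x_{k,j} - mean_j), divisor n-1 = 4:
  S[A,A] = ((-1.4)·(-1.4) + (0.6)·(0.6) + (3.6)·(3.6) + (0.6)·(0.6) + (-3.4)·(-3.4)) / 4 = 27.2/4 = 6.8
  S[A,B] = ((-1.4)·(-2.6) + (0.6)·(3.4) + (3.6)·(1.4) + (0.6)·(2.4) + (-3.4)·(-4.6)) / 4 = 27.8/4 = 6.95
  S[B,B] = ((-2.6)·(-2.6) + (3.4)·(3.4) + (1.4)·(1.4) + (2.4)·(2.4) + (-4.6)·(-4.6)) / 4 = 47.2/4 = 11.8
  S = [[6.8, 6.95],
 [6.95, 11.8]].

Step 3 — invert S. det(S) = 6.8·11.8 - (6.95)² = 31.9375.
  S^{-1} = (1/det) · [[d, -b], [-b, a]] = [[0.3695, -0.2176],
 [-0.2176, 0.2129]].

Step 4 — quadratic form (x̄ - mu_0)^T · S^{-1} · (x̄ - mu_0):
  S^{-1} · (x̄ - mu_0) = (1.1256, -0.6121),
  (x̄ - mu_0)^T · [...] = (3.4)·(1.1256) + (0.6)·(-0.6121) = 3.4599.

Step 5 — scale by n: T² = 5 · 3.4599 = 17.2994.

T² ≈ 17.2994


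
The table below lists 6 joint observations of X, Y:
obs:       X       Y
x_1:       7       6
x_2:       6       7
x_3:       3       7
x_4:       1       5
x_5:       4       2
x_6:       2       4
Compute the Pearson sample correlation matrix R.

Step 1 — column means:
  mean(X) = (7 + 6 + 3 + 1 + 4 + 2) / 6 = 23/6 = 3.8333
  mean(Y) = (6 + 7 + 7 + 5 + 2 + 4) / 6 = 31/6 = 5.1667

Step 2 — sample variances and covariances s[i,j] = (1/(n-1)) · Σ_k (x_{k,i} - mean_i) · (x_{k,j} - mean_j), with n-1 = 5:
  s[X,X] = ((3.1667)·(3.1667) + (2.1667)·(2.1667) + (-0.8333)·(-0.8333) + (-2.8333)·(-2.8333) + (0.1667)·(0.1667) + (-1.8333)·(-1.8333)) / 5 = 26.8333/5 = 5.3667
  s[X,Y] = ((3.1667)·(0.8333) + (2.1667)·(1.8333) + (-0.8333)·(1.8333) + (-2.8333)·(-0.1667) + (0.1667)·(-3.1667) + (-1.8333)·(-1.1667)) / 5 = 7.1667/5 = 1.4333
  s[Y,Y] = ((0.8333)·(0.8333) + (1.8333)·(1.8333) + (1.8333)·(1.8333) + (-0.1667)·(-0.1667) + (-3.1667)·(-3.1667) + (-1.1667)·(-1.1667)) / 5 = 18.8333/5 = 3.7667
  Sample standard deviations s_i = √(s[i,i]):
  s(X) = √(5.3667) = 2.3166
  s(Y) = √(3.7667) = 1.9408

Step 3 — r_{ij} = s_{ij} / (s_i · s_j):
  r[X,X] = 1 (diagonal).
  r[X,Y] = 1.4333 / (2.3166 · 1.9408) = 1.4333 / 4.496 = 0.3188
  r[Y,Y] = 1 (diagonal).

R is symmetric with unit diagonal. Assembling:

R = [[1, 0.3188],
 [0.3188, 1]]


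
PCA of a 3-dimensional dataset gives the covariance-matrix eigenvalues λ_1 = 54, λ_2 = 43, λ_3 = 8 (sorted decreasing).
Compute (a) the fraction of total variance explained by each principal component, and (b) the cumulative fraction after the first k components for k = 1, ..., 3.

Step 1 — total variance = trace(Sigma) = Σ λ_i = 54 + 43 + 8 = 105.

Step 2 — fraction explained by component i = λ_i / Σ λ:
  PC1: 54/105 = 0.5143
  PC2: 43/105 = 0.4095
  PC3: 8/105 = 0.0762

Step 3 — cumulative fraction after k components = (λ_1 + ... + λ_k) / Σ λ:
  k = 1: 54/105 = 0.5143
  k = 2: (54 + 43)/105 = 97/105 = 0.9238
  k = 3: (54 + 43 + 8)/105 = 105/105 = 1

Summary (fraction, with percent):

explained: PC1 0.5143 (51.43%), PC2 0.4095 (40.95%), PC3 0.0762 (7.62%);  cumulative: 0.5143, 0.9238, 1


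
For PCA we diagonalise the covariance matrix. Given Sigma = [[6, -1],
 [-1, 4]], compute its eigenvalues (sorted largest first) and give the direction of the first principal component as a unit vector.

Step 1 — characteristic polynomial of 2×2 Sigma:
  det(Sigma - λI) = λ² - trace · λ + det = 0.
  trace = 6 + 4 = 10, det = 6·4 - (-1)² = 23.
Step 2 — discriminant:
  Δ = trace² - 4·det = 100 - 92 = 8.
Step 3 — eigenvalues:
  λ = (trace ± √Δ)/2 = (10 ± 2.8284)/2,
  λ_1 = 6.4142,  λ_2 = 3.5858.

Step 4 — unit eigenvector for λ_1: solve (Sigma - λ_1 I)v = 0. First row:
  (6 - 6.4142)·v_x + (-1)·v_y = 0, i.e. (-0.4142)·v_x + (-1)·v_y = 0,
  so v ∝ (b, λ_1 - a) = (-1, 0.4142); multiply by -1 so the first entry is positive: u = (1, -0.4142).
  ||u|| = √((1)² + (-0.4142)²) = √(1.1716) ≈ 1.0824,
  v_1 = u/||u|| ≈ (0.9239, -0.3827) (||v_1|| = 1).

λ_1 = 6.4142,  λ_2 = 3.5858;  v_1 ≈ (0.9239, -0.3827)


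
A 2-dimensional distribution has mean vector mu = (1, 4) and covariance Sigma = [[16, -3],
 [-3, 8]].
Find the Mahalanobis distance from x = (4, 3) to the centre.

Step 1 — centre the observation: (x - mu) = (3, -1).

Step 2 — invert Sigma. det(Sigma) = 16·8 - (-3)² = 119.
  Sigma^{-1} = (1/det) · [[d, -b], [-b, a]] = [[0.0672, 0.0252],
 [0.0252, 0.1345]].

Step 3 — form the quadratic (x - mu)^T · Sigma^{-1} · (x - mu):
  Sigma^{-1} · (x - mu) = (0.1765, -0.0588).
  (x - mu)^T · [Sigma^{-1} · (x - mu)] = (3)·(0.1765) + (-1)·(-0.0588) = 0.5882.

Step 4 — take square root: d = √(0.5882) ≈ 0.767.

d(x, mu) = √(0.5882) ≈ 0.767


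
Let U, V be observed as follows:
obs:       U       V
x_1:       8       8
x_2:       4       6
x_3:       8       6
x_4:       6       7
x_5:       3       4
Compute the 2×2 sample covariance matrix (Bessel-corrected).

Step 1 — column means:
  mean(U) = (8 + 4 + 8 + 6 + 3) / 5 = 29/5 = 5.8
  mean(V) = (8 + 6 + 6 + 7 + 4) / 5 = 31/5 = 6.2

Step 2 — sample covariance S[i,j] = (1/(n-1)) · Σ_k (x_{k,i} - mean_i) · (x_{k,j} - mean_j), with n-1 = 4.
  S[U,U] = ((2.2)·(2.2) + (-1.8)·(-1.8) + (2.2)·(2.2) + (0.2)·(0.2) + (-2.8)·(-2.8)) / 4 = 20.8/4 = 5.2
  S[U,V] = ((2.2)·(1.8) + (-1.8)·(-0.2) + (2.2)·(-0.2) + (0.2)·(0.8) + (-2.8)·(-2.2)) / 4 = 10.2/4 = 2.55
  S[V,V] = ((1.8)·(1.8) + (-0.2)·(-0.2) + (-0.2)·(-0.2) + (0.8)·(0.8) + (-2.2)·(-2.2)) / 4 = 8.8/4 = 2.2

S is symmetric (S[j,i] = S[i,j]). Assembling:

S = [[5.2, 2.55],
 [2.55, 2.2]]


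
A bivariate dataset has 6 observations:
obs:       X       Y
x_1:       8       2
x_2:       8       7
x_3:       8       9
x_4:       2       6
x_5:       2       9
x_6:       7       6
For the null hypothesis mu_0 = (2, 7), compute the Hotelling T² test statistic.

Step 1 — sample mean vector:
  mean(X) = (8 + 8 + 8 + 2 + 2 + 7) / 6 = 35/6 = 5.8333
  mean(Y) = (2 + 7 + 9 + 6 + 9 + 6) / 6 = 39/6 = 6.5
  x̄ = (5.8333, 6.5),  deviation x̄ - mu_0 = (5.8333, 6.5) - (2, 7) = (3.8333, -0.5).

Step 2 — sample covariance matrix, S[i,j] = (1/(n-1)) · Σ_k (x_{k,i} - mean_i) · (x_{k,j} - mean_j), divisor n-1 = 5:
  S[X,X] = ((2.1667)·(2.1667) + (2.1667)·(2.1667) + (2.1667)·(2.1667) + (-3.8333)·(-3.8333) + (-3.8333)·(-3.8333) + (1.1667)·(1.1667)) / 5 = 44.8333/5 = 8.9667
  S[X,Y] = ((2.1667)·(-4.5) + (2.1667)·(0.5) + (2.1667)·(2.5) + (-3.8333)·(-0.5) + (-3.8333)·(2.5) + (1.1667)·(-0.5)) / 5 = -11.5/5 = -2.3
  S[Y,Y] = ((-4.5)·(-4.5) + (0.5)·(0.5) + (2.5)·(2.5) + (-0.5)·(-0.5) + (2.5)·(2.5) + (-0.5)·(-0.5)) / 5 = 33.5/5 = 6.7
  S = [[8.9667, -2.3],
 [-2.3, 6.7]].

Step 3 — invert S. det(S) = 8.9667·6.7 - (-2.3)² = 54.7867.
  S^{-1} = (1/det) · [[d, -b], [-b, a]] = [[0.1223, 0.042],
 [0.042, 0.1637]].

Step 4 — quadratic form (x̄ - mu_0)^T · S^{-1} · (x̄ - mu_0):
  S^{-1} · (x̄ - mu_0) = (0.4478, 0.0791),
  (x̄ - mu_0)^T · [...] = (3.8333)·(0.4478) + (-0.5)·(0.0791) = 1.677.

Step 5 — scale by n: T² = 6 · 1.677 = 10.0621.

T² ≈ 10.0621


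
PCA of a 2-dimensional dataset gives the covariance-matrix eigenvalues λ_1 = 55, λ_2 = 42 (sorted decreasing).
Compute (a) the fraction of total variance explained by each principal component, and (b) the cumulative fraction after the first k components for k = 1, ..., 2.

Step 1 — total variance = trace(Sigma) = Σ λ_i = 55 + 42 = 97.

Step 2 — fraction explained by component i = λ_i / Σ λ:
  PC1: 55/97 = 0.567
  PC2: 42/97 = 0.433

Step 3 — cumulative fraction after k components = (λ_1 + ... + λ_k) / Σ λ:
  k = 1: 55/97 = 0.567
  k = 2: (55 + 42)/97 = 97/97 = 1

Summary (fraction, with percent):

explained: PC1 0.567 (56.7%), PC2 0.433 (43.3%);  cumulative: 0.567, 1


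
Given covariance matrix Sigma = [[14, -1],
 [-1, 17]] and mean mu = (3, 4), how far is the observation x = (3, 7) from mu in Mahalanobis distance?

Step 1 — centre the observation: (x - mu) = (0, 3).

Step 2 — invert Sigma. det(Sigma) = 14·17 - (-1)² = 237.
  Sigma^{-1} = (1/det) · [[d, -b], [-b, a]] = [[0.0717, 0.0042],
 [0.0042, 0.0591]].

Step 3 — form the quadratic (x - mu)^T · Sigma^{-1} · (x - mu):
  Sigma^{-1} · (x - mu) = (0.0127, 0.1772).
  (x - mu)^T · [Sigma^{-1} · (x - mu)] = (0)·(0.0127) + (3)·(0.1772) = 0.5316.

Step 4 — take square root: d = √(0.5316) ≈ 0.7291.

d(x, mu) = √(0.5316) ≈ 0.7291


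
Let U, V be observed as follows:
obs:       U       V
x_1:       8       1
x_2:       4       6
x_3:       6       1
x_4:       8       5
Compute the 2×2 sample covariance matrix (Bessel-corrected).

Step 1 — column means:
  mean(U) = (8 + 4 + 6 + 8) / 4 = 26/4 = 6.5
  mean(V) = (1 + 6 + 1 + 5) / 4 = 13/4 = 3.25

Step 2 — sample covariance S[i,j] = (1/(n-1)) · Σ_k (x_{k,i} - mean_i) · (x_{k,j} - mean_j), with n-1 = 3.
  S[U,U] = ((1.5)·(1.5) + (-2.5)·(-2.5) + (-0.5)·(-0.5) + (1.5)·(1.5)) / 3 = 11/3 = 3.6667
  S[U,V] = ((1.5)·(-2.25) + (-2.5)·(2.75) + (-0.5)·(-2.25) + (1.5)·(1.75)) / 3 = -6.5/3 = -2.1667
  S[V,V] = ((-2.25)·(-2.25) + (2.75)·(2.75) + (-2.25)·(-2.25) + (1.75)·(1.75)) / 3 = 20.75/3 = 6.9167

S is symmetric (S[j,i] = S[i,j]). Assembling:

S = [[3.6667, -2.1667],
 [-2.1667, 6.9167]]


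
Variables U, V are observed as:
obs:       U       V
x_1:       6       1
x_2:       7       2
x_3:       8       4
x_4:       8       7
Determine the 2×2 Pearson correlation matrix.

Step 1 — column means:
  mean(U) = (6 + 7 + 8 + 8) / 4 = 29/4 = 7.25
  mean(V) = (1 + 2 + 4 + 7) / 4 = 14/4 = 3.5

Step 2 — sample variances and covariances s[i,j] = (1/(n-1)) · Σ_k (x_{k,i} - mean_i) · (x_{k,j} - mean_j), with n-1 = 3:
  s[U,U] = ((-1.25)·(-1.25) + (-0.25)·(-0.25) + (0.75)·(0.75) + (0.75)·(0.75)) / 3 = 2.75/3 = 0.9167
  s[U,V] = ((-1.25)·(-2.5) + (-0.25)·(-1.5) + (0.75)·(0.5) + (0.75)·(3.5)) / 3 = 6.5/3 = 2.1667
  s[V,V] = ((-2.5)·(-2.5) + (-1.5)·(-1.5) + (0.5)·(0.5) + (3.5)·(3.5)) / 3 = 21/3 = 7
  Sample standard deviations s_i = √(s[i,i]):
  s(U) = √(0.9167) = 0.9574
  s(V) = √(7) = 2.6458

Step 3 — r_{ij} = s_{ij} / (s_i · s_j):
  r[U,U] = 1 (diagonal).
  r[U,V] = 2.1667 / (0.9574 · 2.6458) = 2.1667 / 2.5331 = 0.8553
  r[V,V] = 1 (diagonal).

R is symmetric with unit diagonal. Assembling:

R = [[1, 0.8553],
 [0.8553, 1]]


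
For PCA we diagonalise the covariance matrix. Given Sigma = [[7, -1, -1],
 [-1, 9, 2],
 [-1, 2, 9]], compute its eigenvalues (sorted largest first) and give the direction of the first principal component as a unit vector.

Step 1 — characteristic polynomial p(λ) = det(λI - Sigma) = λ³ - tr·λ² + c_1·λ - det, where tr = trace, c_1 = sum of the principal 2×2 minors, det = det(Sigma):
  tr = 7 + 9 + 9 = 25,
  c_1 = (7·9 - (-1)²) + (7·9 - (-1)²) + (9·9 - (2)²) = 62 + 62 + 77 = 201,
  det = 7·(9·9 - (2)²) - (-1)·((-1)·9 - (2)·(-1)) + (-1)·((-1)·(2) - 9·(-1)) = 7·(77) - (-1)·(-7) + (-1)·(7) = 525.
  So p(λ) = λ³ - 25λ² + 201λ - 525.
Step 2 — look for an integer root (rational root theorem: any rational root is an integer divisor of 525). Testing λ = 7:
  p(7) = 343 - 1225 + 1407 - 525 = 0  ✓
  Dividing out (λ - 7): p(λ) = (λ - 7)(λ² - 18λ + 75).
Step 3 — remaining eigenvalues from the quadratic λ² - 18λ + 75 = 0:
  Δ = 18² - 4·75 = 324 - 300 = 24,  λ = (18 ± √24)/2 = (18 ± 4.899)/2 ≈ 11.4495 or 6.5505.
  Sorted: λ_1 = 11.4495,  λ_2 = 7,  λ_3 = 6.5505  (check: sum = 25 = tr ✓).

Step 4 — unit eigenvector for λ_1 ≈ 11.4495: v spans the null space of (Sigma - λ_1 I), whose rows are
  r_1 = (-4.4495, -1, -1),  r_2 = (-1, -2.4495, 2),  r_3 = (-1, 2, -2.4495).
  v is orthogonal to every row, so take v ∝ r_1 × r_2 = ((-1)·(2) - (-1)·(-2.4495), (-1)·(-1) - (-4.4495)·(2), (-4.4495)·(-2.4495) - (-1)·(-1)) ≈ (-4.4495, 9.899, 9.899).
  Rescale (multiply by -1 so the first nonzero entry is positive): u = (4.4495, -9.899, -9.899).
  ||u|| = √((4.4495)² + (-9.899)² + (-9.899)²) = √(215.7775) ≈ 14.6894,  v_1 = u/||u|| ≈ (0.3029, -0.6739, -0.6739) (||v_1|| = 1).

λ_1 = 11.4495,  λ_2 = 7,  λ_3 = 6.5505;  v_1 ≈ (0.3029, -0.6739, -0.6739)


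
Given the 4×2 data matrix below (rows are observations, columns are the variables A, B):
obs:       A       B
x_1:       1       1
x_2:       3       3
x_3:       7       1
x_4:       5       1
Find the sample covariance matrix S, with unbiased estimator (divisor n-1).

Step 1 — column means:
  mean(A) = (1 + 3 + 7 + 5) / 4 = 16/4 = 4
  mean(B) = (1 + 3 + 1 + 1) / 4 = 6/4 = 1.5

Step 2 — sample covariance S[i,j] = (1/(n-1)) · Σ_k (x_{k,i} - mean_i) · (x_{k,j} - mean_j), with n-1 = 3.
  S[A,A] = ((-3)·(-3) + (-1)·(-1) + (3)·(3) + (1)·(1)) / 3 = 20/3 = 6.6667
  S[A,B] = ((-3)·(-0.5) + (-1)·(1.5) + (3)·(-0.5) + (1)·(-0.5)) / 3 = -2/3 = -0.6667
  S[B,B] = ((-0.5)·(-0.5) + (1.5)·(1.5) + (-0.5)·(-0.5) + (-0.5)·(-0.5)) / 3 = 3/3 = 1

S is symmetric (S[j,i] = S[i,j]). Assembling:

S = [[6.6667, -0.6667],
 [-0.6667, 1]]


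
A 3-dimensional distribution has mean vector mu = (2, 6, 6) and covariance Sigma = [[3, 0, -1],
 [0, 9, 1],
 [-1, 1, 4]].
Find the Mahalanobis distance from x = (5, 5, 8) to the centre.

Step 1 — centre the observation: (x - mu) = (3, -1, 2).

Step 2 — invert Sigma (cofactor / det for 3×3, or solve directly):
  Sigma^{-1} = [[0.3646, -0.0104, 0.0938],
 [-0.0104, 0.1146, -0.0312],
 [0.0938, -0.0312, 0.2812]].

Step 3 — form the quadratic (x - mu)^T · Sigma^{-1} · (x - mu):
  Sigma^{-1} · (x - mu) = (1.2917, -0.2083, 0.875).
  (x - mu)^T · [Sigma^{-1} · (x - mu)] = (3)·(1.2917) + (-1)·(-0.2083) + (2)·(0.875) = 5.8333.

Step 4 — take square root: d = √(5.8333) ≈ 2.4152.

d(x, mu) = √(5.8333) ≈ 2.4152


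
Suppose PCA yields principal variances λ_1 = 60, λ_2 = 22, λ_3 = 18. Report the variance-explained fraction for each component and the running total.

Step 1 — total variance = trace(Sigma) = Σ λ_i = 60 + 22 + 18 = 100.

Step 2 — fraction explained by component i = λ_i / Σ λ:
  PC1: 60/100 = 0.6
  PC2: 22/100 = 0.22
  PC3: 18/100 = 0.18

Step 3 — cumulative fraction after k components = (λ_1 + ... + λ_k) / Σ λ:
  k = 1: 60/100 = 0.6
  k = 2: (60 + 22)/100 = 82/100 = 0.82
  k = 3: (60 + 22 + 18)/100 = 100/100 = 1

Summary (fraction, with percent):

explained: PC1 0.6 (60%), PC2 0.22 (22%), PC3 0.18 (18%);  cumulative: 0.6, 0.82, 1


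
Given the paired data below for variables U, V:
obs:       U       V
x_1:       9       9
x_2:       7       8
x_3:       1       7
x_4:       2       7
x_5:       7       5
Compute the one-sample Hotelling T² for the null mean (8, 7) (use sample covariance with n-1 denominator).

Step 1 — sample mean vector:
  mean(U) = (9 + 7 + 1 + 2 + 7) / 5 = 26/5 = 5.2
  mean(V) = (9 + 8 + 7 + 7 + 5) / 5 = 36/5 = 7.2
  x̄ = (5.2, 7.2),  deviation x̄ - mu_0 = (5.2, 7.2) - (8, 7) = (-2.8, 0.2).

Step 2 — sample covariance matrix, S[i,j] = (1/(n-1)) · Σ_k (x_{k,i} - mean_i) · (x_{k,j} - mean_j), divisor n-1 = 4:
  S[U,U] = ((3.8)·(3.8) + (1.8)·(1.8) + (-4.2)·(-4.2) + (-3.2)·(-3.2) + (1.8)·(1.8)) / 4 = 48.8/4 = 12.2
  S[U,V] = ((3.8)·(1.8) + (1.8)·(0.8) + (-4.2)·(-0.2) + (-3.2)·(-0.2) + (1.8)·(-2.2)) / 4 = 5.8/4 = 1.45
  S[V,V] = ((1.8)·(1.8) + (0.8)·(0.8) + (-0.2)·(-0.2) + (-0.2)·(-0.2) + (-2.2)·(-2.2)) / 4 = 8.8/4 = 2.2
  S = [[12.2, 1.45],
 [1.45, 2.2]].

Step 3 — invert S. det(S) = 12.2·2.2 - (1.45)² = 24.7375.
  S^{-1} = (1/det) · [[d, -b], [-b, a]] = [[0.0889, -0.0586],
 [-0.0586, 0.4932]].

Step 4 — quadratic form (x̄ - mu_0)^T · S^{-1} · (x̄ - mu_0):
  S^{-1} · (x̄ - mu_0) = (-0.2607, 0.2628),
  (x̄ - mu_0)^T · [...] = (-2.8)·(-0.2607) + (0.2)·(0.2628) = 0.7826.

Step 5 — scale by n: T² = 5 · 0.7826 = 3.9131.

T² ≈ 3.9131


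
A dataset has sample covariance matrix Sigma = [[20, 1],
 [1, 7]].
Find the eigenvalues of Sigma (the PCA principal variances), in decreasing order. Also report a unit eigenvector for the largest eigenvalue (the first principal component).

Step 1 — characteristic polynomial of 2×2 Sigma:
  det(Sigma - λI) = λ² - trace · λ + det = 0.
  trace = 20 + 7 = 27, det = 20·7 - (1)² = 139.
Step 2 — discriminant:
  Δ = trace² - 4·det = 729 - 556 = 173.
Step 3 — eigenvalues:
  λ = (trace ± √Δ)/2 = (27 ± 13.1529)/2,
  λ_1 = 20.0765,  λ_2 = 6.9235.

Step 4 — unit eigenvector for λ_1: solve (Sigma - λ_1 I)v = 0. First row:
  (20 - 20.0765)·v_x + (1)·v_y = 0, i.e. (-0.0765)·v_x + (1)·v_y = 0,
  so v ∝ (b, λ_1 - a) = (1, 0.0765) = u.
  ||u|| = √((1)² + (0.0765)²) = √(1.0058) ≈ 1.0029,
  v_1 = u/||u|| ≈ (0.9971, 0.0763) (||v_1|| = 1).

λ_1 = 20.0765,  λ_2 = 6.9235;  v_1 ≈ (0.9971, 0.0763)


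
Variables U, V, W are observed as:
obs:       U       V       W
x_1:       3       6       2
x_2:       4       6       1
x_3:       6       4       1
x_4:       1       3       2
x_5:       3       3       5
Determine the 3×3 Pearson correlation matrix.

Step 1 — column means:
  mean(U) = (3 + 4 + 6 + 1 + 3) / 5 = 17/5 = 3.4
  mean(V) = (6 + 6 + 4 + 3 + 3) / 5 = 22/5 = 4.4
  mean(W) = (2 + 1 + 1 + 2 + 5) / 5 = 11/5 = 2.2

Step 2 — sample variances and covariances s[i,j] = (1/(n-1)) · Σ_k (x_{k,i} - mean_i) · (x_{k,j} - mean_j), with n-1 = 4:
  s[U,U] = ((-0.4)·(-0.4) + (0.6)·(0.6) + (2.6)·(2.6) + (-2.4)·(-2.4) + (-0.4)·(-0.4)) / 4 = 13.2/4 = 3.3
  s[U,V] = ((-0.4)·(1.6) + (0.6)·(1.6) + (2.6)·(-0.4) + (-2.4)·(-1.4) + (-0.4)·(-1.4)) / 4 = 3.2/4 = 0.8
  s[U,W] = ((-0.4)·(-0.2) + (0.6)·(-1.2) + (2.6)·(-1.2) + (-2.4)·(-0.2) + (-0.4)·(2.8)) / 4 = -4.4/4 = -1.1
  s[V,V] = ((1.6)·(1.6) + (1.6)·(1.6) + (-0.4)·(-0.4) + (-1.4)·(-1.4) + (-1.4)·(-1.4)) / 4 = 9.2/4 = 2.3
  s[V,W] = ((1.6)·(-0.2) + (1.6)·(-1.2) + (-0.4)·(-1.2) + (-1.4)·(-0.2) + (-1.4)·(2.8)) / 4 = -5.4/4 = -1.35
  s[W,W] = ((-0.2)·(-0.2) + (-1.2)·(-1.2) + (-1.2)·(-1.2) + (-0.2)·(-0.2) + (2.8)·(2.8)) / 4 = 10.8/4 = 2.7
  Sample standard deviations s_i = √(s[i,i]):
  s(U) = √(3.3) = 1.8166
  s(V) = √(2.3) = 1.5166
  s(W) = √(2.7) = 1.6432

Step 3 — r_{ij} = s_{ij} / (s_i · s_j):
  r[U,U] = 1 (diagonal).
  r[U,V] = 0.8 / (1.8166 · 1.5166) = 0.8 / 2.755 = 0.2904
  r[U,W] = -1.1 / (1.8166 · 1.6432) = -1.1 / 2.985 = -0.3685
  r[V,V] = 1 (diagonal).
  r[V,W] = -1.35 / (1.5166 · 1.6432) = -1.35 / 2.492 = -0.5417
  r[W,W] = 1 (diagonal).

R is symmetric with unit diagonal. Assembling:

R = [[1, 0.2904, -0.3685],
 [0.2904, 1, -0.5417],
 [-0.3685, -0.5417, 1]]


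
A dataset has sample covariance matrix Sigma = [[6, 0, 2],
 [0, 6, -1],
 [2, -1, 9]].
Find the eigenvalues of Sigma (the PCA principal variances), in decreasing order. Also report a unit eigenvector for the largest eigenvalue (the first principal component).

Step 1 — characteristic polynomial p(λ) = det(λI - Sigma) = λ³ - tr·λ² + c_1·λ - det, where tr = trace, c_1 = sum of the principal 2×2 minors, det = det(Sigma):
  tr = 6 + 6 + 9 = 21,
  c_1 = (6·6 - (0)²) + (6·9 - (2)²) + (6·9 - (-1)²) = 36 + 50 + 53 = 139,
  det = 6·(6·9 - (-1)²) - (0)·((0)·9 - (-1)·(2)) + (2)·((0)·(-1) - 6·(2)) = 6·(53) - (0)·(2) + (2)·(-12) = 294.
  So p(λ) = λ³ - 21λ² + 139λ - 294.
Step 2 — look for an integer root (rational root theorem: any rational root is an integer divisor of 294). Testing λ = 6:
  p(6) = 216 - 756 + 834 - 294 = 0  ✓
  Dividing out (λ - 6): p(λ) = (λ - 6)(λ² - 15λ + 49).
Step 3 — remaining eigenvalues from the quadratic λ² - 15λ + 49 = 0:
  Δ = 15² - 4·49 = 225 - 196 = 29,  λ = (15 ± √29)/2 = (15 ± 5.3852)/2 ≈ 10.1926 or 4.8074.
  Sorted: λ_1 = 10.1926,  λ_2 = 6,  λ_3 = 4.8074  (check: sum = 21 = tr ✓).

Step 4 — unit eigenvector for λ_1 ≈ 10.1926: v spans the null space of (Sigma - λ_1 I), whose rows are
  r_1 = (-4.1926, 0, 2),  r_2 = (0, -4.1926, -1),  r_3 = (2, -1, -1.1926).
  v is orthogonal to every row, so take v ∝ r_1 × r_2 = ((0)·(-1) - (2)·(-4.1926), (2)·(0) - (-4.1926)·(-1), (-4.1926)·(-4.1926) - (0)·(0)) ≈ (8.3852, -4.1926, 17.5777).
  Let u = (8.3852, -4.1926, 17.5777).
  ||u|| = √((8.3852)² + (-4.1926)² + (17.5777)²) = √(396.8659) ≈ 19.9215,  v_1 = u/||u|| ≈ (0.4209, -0.2105, 0.8824) (||v_1|| = 1).

λ_1 = 10.1926,  λ_2 = 6,  λ_3 = 4.8074;  v_1 ≈ (0.4209, -0.2105, 0.8824)


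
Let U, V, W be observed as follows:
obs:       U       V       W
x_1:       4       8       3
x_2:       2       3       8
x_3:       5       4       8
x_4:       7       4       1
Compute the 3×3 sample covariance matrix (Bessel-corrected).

Step 1 — column means:
  mean(U) = (4 + 2 + 5 + 7) / 4 = 18/4 = 4.5
  mean(V) = (8 + 3 + 4 + 4) / 4 = 19/4 = 4.75
  mean(W) = (3 + 8 + 8 + 1) / 4 = 20/4 = 5

Step 2 — sample covariance S[i,j] = (1/(n-1)) · Σ_k (x_{k,i} - mean_i) · (x_{k,j} - mean_j), with n-1 = 3.
  S[U,U] = ((-0.5)·(-0.5) + (-2.5)·(-2.5) + (0.5)·(0.5) + (2.5)·(2.5)) / 3 = 13/3 = 4.3333
  S[U,V] = ((-0.5)·(3.25) + (-2.5)·(-1.75) + (0.5)·(-0.75) + (2.5)·(-0.75)) / 3 = 0.5/3 = 0.1667
  S[U,W] = ((-0.5)·(-2) + (-2.5)·(3) + (0.5)·(3) + (2.5)·(-4)) / 3 = -15/3 = -5
  S[V,V] = ((3.25)·(3.25) + (-1.75)·(-1.75) + (-0.75)·(-0.75) + (-0.75)·(-0.75)) / 3 = 14.75/3 = 4.9167
  S[V,W] = ((3.25)·(-2) + (-1.75)·(3) + (-0.75)·(3) + (-0.75)·(-4)) / 3 = -11/3 = -3.6667
  S[W,W] = ((-2)·(-2) + (3)·(3) + (3)·(3) + (-4)·(-4)) / 3 = 38/3 = 12.6667

S is symmetric (S[j,i] = S[i,j]). Assembling:

S = [[4.3333, 0.1667, -5],
 [0.1667, 4.9167, -3.6667],
 [-5, -3.6667, 12.6667]]


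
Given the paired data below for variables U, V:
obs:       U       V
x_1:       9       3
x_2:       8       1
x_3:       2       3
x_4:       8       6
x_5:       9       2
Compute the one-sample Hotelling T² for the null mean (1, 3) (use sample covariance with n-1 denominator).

Step 1 — sample mean vector:
  mean(U) = (9 + 8 + 2 + 8 + 9) / 5 = 36/5 = 7.2
  mean(V) = (3 + 1 + 3 + 6 + 2) / 5 = 15/5 = 3
  x̄ = (7.2, 3),  deviation x̄ - mu_0 = (7.2, 3) - (1, 3) = (6.2, 0).

Step 2 — sample covariance matrix, S[i,j] = (1/(n-1)) · Σ_k (x_{k,i} - mean_i) · (x_{k,j} - mean_j), divisor n-1 = 4:
  S[U,U] = ((1.8)·(1.8) + (0.8)·(0.8) + (-5.2)·(-5.2) + (0.8)·(0.8) + (1.8)·(1.8)) / 4 = 34.8/4 = 8.7
  S[U,V] = ((1.8)·(0) + (0.8)·(-2) + (-5.2)·(0) + (0.8)·(3) + (1.8)·(-1)) / 4 = -1/4 = -0.25
  S[V,V] = ((0)·(0) + (-2)·(-2) + (0)·(0) + (3)·(3) + (-1)·(-1)) / 4 = 14/4 = 3.5
  S = [[8.7, -0.25],
 [-0.25, 3.5]].

Step 3 — invert S. det(S) = 8.7·3.5 - (-0.25)² = 30.3875.
  S^{-1} = (1/det) · [[d, -b], [-b, a]] = [[0.1152, 0.0082],
 [0.0082, 0.2863]].

Step 4 — quadratic form (x̄ - mu_0)^T · S^{-1} · (x̄ - mu_0):
  S^{-1} · (x̄ - mu_0) = (0.7141, 0.051),
  (x̄ - mu_0)^T · [...] = (6.2)·(0.7141) + (0)·(0.051) = 4.4275.

Step 5 — scale by n: T² = 5 · 4.4275 = 22.1374.

T² ≈ 22.1374


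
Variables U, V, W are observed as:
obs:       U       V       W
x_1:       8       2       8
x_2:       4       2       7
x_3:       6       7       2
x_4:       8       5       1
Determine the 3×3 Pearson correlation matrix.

Step 1 — column means:
  mean(U) = (8 + 4 + 6 + 8) / 4 = 26/4 = 6.5
  mean(V) = (2 + 2 + 7 + 5) / 4 = 16/4 = 4
  mean(W) = (8 + 7 + 2 + 1) / 4 = 18/4 = 4.5

Step 2 — sample variances and covariances s[i,j] = (1/(n-1)) · Σ_k (x_{k,i} - mean_i) · (x_{k,j} - mean_j), with n-1 = 3:
  s[U,U] = ((1.5)·(1.5) + (-2.5)·(-2.5) + (-0.5)·(-0.5) + (1.5)·(1.5)) / 3 = 11/3 = 3.6667
  s[U,V] = ((1.5)·(-2) + (-2.5)·(-2) + (-0.5)·(3) + (1.5)·(1)) / 3 = 2/3 = 0.6667
  s[U,W] = ((1.5)·(3.5) + (-2.5)·(2.5) + (-0.5)·(-2.5) + (1.5)·(-3.5)) / 3 = -5/3 = -1.6667
  s[V,V] = ((-2)·(-2) + (-2)·(-2) + (3)·(3) + (1)·(1)) / 3 = 18/3 = 6
  s[V,W] = ((-2)·(3.5) + (-2)·(2.5) + (3)·(-2.5) + (1)·(-3.5)) / 3 = -23/3 = -7.6667
  s[W,W] = ((3.5)·(3.5) + (2.5)·(2.5) + (-2.5)·(-2.5) + (-3.5)·(-3.5)) / 3 = 37/3 = 12.3333
  Sample standard deviations s_i = √(s[i,i]):
  s(U) = √(3.6667) = 1.9149
  s(V) = √(6) = 2.4495
  s(W) = √(12.3333) = 3.5119

Step 3 — r_{ij} = s_{ij} / (s_i · s_j):
  r[U,U] = 1 (diagonal).
  r[U,V] = 0.6667 / (1.9149 · 2.4495) = 0.6667 / 4.6904 = 0.1421
  r[U,W] = -1.6667 / (1.9149 · 3.5119) = -1.6667 / 6.7247 = -0.2478
  r[V,V] = 1 (diagonal).
  r[V,W] = -7.6667 / (2.4495 · 3.5119) = -7.6667 / 8.6023 = -0.8912
  r[W,W] = 1 (diagonal).

R is symmetric with unit diagonal. Assembling:

R = [[1, 0.1421, -0.2478],
 [0.1421, 1, -0.8912],
 [-0.2478, -0.8912, 1]]


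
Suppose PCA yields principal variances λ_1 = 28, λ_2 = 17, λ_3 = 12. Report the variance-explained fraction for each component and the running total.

Step 1 — total variance = trace(Sigma) = Σ λ_i = 28 + 17 + 12 = 57.

Step 2 — fraction explained by component i = λ_i / Σ λ:
  PC1: 28/57 = 0.4912
  PC2: 17/57 = 0.2982
  PC3: 12/57 = 0.2105

Step 3 — cumulative fraction after k components = (λ_1 + ... + λ_k) / Σ λ:
  k = 1: 28/57 = 0.4912
  k = 2: (28 + 17)/57 = 45/57 = 0.7895
  k = 3: (28 + 17 + 12)/57 = 57/57 = 1

Summary (fraction, with percent):

explained: PC1 0.4912 (49.12%), PC2 0.2982 (29.82%), PC3 0.2105 (21.05%);  cumulative: 0.4912, 0.7895, 1


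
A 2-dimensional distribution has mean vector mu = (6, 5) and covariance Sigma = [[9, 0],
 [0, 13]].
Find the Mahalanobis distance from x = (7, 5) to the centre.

Step 1 — centre the observation: (x - mu) = (1, 0).

Step 2 — invert Sigma. det(Sigma) = 9·13 - (0)² = 117.
  Sigma^{-1} = (1/det) · [[d, -b], [-b, a]] = [[0.1111, 0],
 [0, 0.0769]].

Step 3 — form the quadratic (x - mu)^T · Sigma^{-1} · (x - mu):
  Sigma^{-1} · (x - mu) = (0.1111, 0).
  (x - mu)^T · [Sigma^{-1} · (x - mu)] = (1)·(0.1111) + (0)·(0) = 0.1111.

Step 4 — take square root: d = √(0.1111) ≈ 0.3333.

d(x, mu) = √(0.1111) ≈ 0.3333


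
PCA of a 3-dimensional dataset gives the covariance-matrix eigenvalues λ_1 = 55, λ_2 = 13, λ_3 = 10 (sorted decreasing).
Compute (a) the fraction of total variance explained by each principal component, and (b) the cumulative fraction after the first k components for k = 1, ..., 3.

Step 1 — total variance = trace(Sigma) = Σ λ_i = 55 + 13 + 10 = 78.

Step 2 — fraction explained by component i = λ_i / Σ λ:
  PC1: 55/78 = 0.7051
  PC2: 13/78 = 0.1667
  PC3: 10/78 = 0.1282

Step 3 — cumulative fraction after k components = (λ_1 + ... + λ_k) / Σ λ:
  k = 1: 55/78 = 0.7051
  k = 2: (55 + 13)/78 = 68/78 = 0.8718
  k = 3: (55 + 13 + 10)/78 = 78/78 = 1

Summary (fraction, with percent):

explained: PC1 0.7051 (70.51%), PC2 0.1667 (16.67%), PC3 0.1282 (12.82%);  cumulative: 0.7051, 0.8718, 1


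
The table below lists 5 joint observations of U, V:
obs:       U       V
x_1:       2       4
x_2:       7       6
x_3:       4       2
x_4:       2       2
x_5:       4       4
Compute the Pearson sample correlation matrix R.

Step 1 — column means:
  mean(U) = (2 + 7 + 4 + 2 + 4) / 5 = 19/5 = 3.8
  mean(V) = (4 + 6 + 2 + 2 + 4) / 5 = 18/5 = 3.6

Step 2 — sample variances and covariances s[i,j] = (1/(n-1)) · Σ_k (x_{k,i} - mean_i) · (x_{k,j} - mean_j), with n-1 = 4:
  s[U,U] = ((-1.8)·(-1.8) + (3.2)·(3.2) + (0.2)·(0.2) + (-1.8)·(-1.8) + (0.2)·(0.2)) / 4 = 16.8/4 = 4.2
  s[U,V] = ((-1.8)·(0.4) + (3.2)·(2.4) + (0.2)·(-1.6) + (-1.8)·(-1.6) + (0.2)·(0.4)) / 4 = 9.6/4 = 2.4
  s[V,V] = ((0.4)·(0.4) + (2.4)·(2.4) + (-1.6)·(-1.6) + (-1.6)·(-1.6) + (0.4)·(0.4)) / 4 = 11.2/4 = 2.8
  Sample standard deviations s_i = √(s[i,i]):
  s(U) = √(4.2) = 2.0494
  s(V) = √(2.8) = 1.6733

Step 3 — r_{ij} = s_{ij} / (s_i · s_j):
  r[U,U] = 1 (diagonal).
  r[U,V] = 2.4 / (2.0494 · 1.6733) = 2.4 / 3.4293 = 0.6999
  r[V,V] = 1 (diagonal).

R is symmetric with unit diagonal. Assembling:

R = [[1, 0.6999],
 [0.6999, 1]]


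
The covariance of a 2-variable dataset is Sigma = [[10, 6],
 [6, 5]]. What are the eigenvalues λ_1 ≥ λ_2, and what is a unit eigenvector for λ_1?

Step 1 — characteristic polynomial of 2×2 Sigma:
  det(Sigma - λI) = λ² - trace · λ + det = 0.
  trace = 10 + 5 = 15, det = 10·5 - (6)² = 14.
Step 2 — discriminant:
  Δ = trace² - 4·det = 225 - 56 = 169.
Step 3 — eigenvalues:
  λ = (trace ± √Δ)/2 = (15 ± 13)/2,
  λ_1 = 14,  λ_2 = 1.

Step 4 — unit eigenvector for λ_1: solve (Sigma - λ_1 I)v = 0. First row:
  (10 - 14)·v_x + (6)·v_y = 0, i.e. (-4)·v_x + (6)·v_y = 0,
  so v ∝ (b, λ_1 - a) = (6, 4) = u.
  ||u|| = √((6)² + (4)²) = √(52) ≈ 7.2111,
  v_1 = u/||u|| ≈ (0.8321, 0.5547) (||v_1|| = 1).

λ_1 = 14,  λ_2 = 1;  v_1 ≈ (0.8321, 0.5547)


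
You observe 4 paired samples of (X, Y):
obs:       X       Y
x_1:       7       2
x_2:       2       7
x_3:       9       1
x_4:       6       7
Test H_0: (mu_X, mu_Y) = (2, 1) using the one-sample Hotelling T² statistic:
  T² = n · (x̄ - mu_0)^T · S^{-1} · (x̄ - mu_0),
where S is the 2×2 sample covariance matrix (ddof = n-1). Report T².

Step 1 — sample mean vector:
  mean(X) = (7 + 2 + 9 + 6) / 4 = 24/4 = 6
  mean(Y) = (2 + 7 + 1 + 7) / 4 = 17/4 = 4.25
  x̄ = (6, 4.25),  deviation x̄ - mu_0 = (6, 4.25) - (2, 1) = (4, 3.25).

Step 2 — sample covariance matrix, S[i,j] = (1/(n-1)) · Σ_k (x_{k,i} - mean_i) · (x_{k,j} - mean_j), divisor n-1 = 3:
  S[X,X] = ((1)·(1) + (-4)·(-4) + (3)·(3) + (0)·(0)) / 3 = 26/3 = 8.6667
  S[X,Y] = ((1)·(-2.25) + (-4)·(2.75) + (3)·(-3.25) + (0)·(2.75)) / 3 = -23/3 = -7.6667
  S[Y,Y] = ((-2.25)·(-2.25) + (2.75)·(2.75) + (-3.25)·(-3.25) + (2.75)·(2.75)) / 3 = 30.75/3 = 10.25
  S = [[8.6667, -7.6667],
 [-7.6667, 10.25]].

Step 3 — invert S. det(S) = 8.6667·10.25 - (-7.6667)² = 30.0556.
  S^{-1} = (1/det) · [[d, -b], [-b, a]] = [[0.341, 0.2551],
 [0.2551, 0.2884]].

Step 4 — quadratic form (x̄ - mu_0)^T · S^{-1} · (x̄ - mu_0):
  S^{-1} · (x̄ - mu_0) = (2.1932, 1.9575),
  (x̄ - mu_0)^T · [...] = (4)·(2.1932) + (3.25)·(1.9575) = 15.1345.

Step 5 — scale by n: T² = 4 · 15.1345 = 60.5379.

T² ≈ 60.5379


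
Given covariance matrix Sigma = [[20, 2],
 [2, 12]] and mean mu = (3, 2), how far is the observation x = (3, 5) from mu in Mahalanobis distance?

Step 1 — centre the observation: (x - mu) = (0, 3).

Step 2 — invert Sigma. det(Sigma) = 20·12 - (2)² = 236.
  Sigma^{-1} = (1/det) · [[d, -b], [-b, a]] = [[0.0508, -0.0085],
 [-0.0085, 0.0847]].

Step 3 — form the quadratic (x - mu)^T · Sigma^{-1} · (x - mu):
  Sigma^{-1} · (x - mu) = (-0.0254, 0.2542).
  (x - mu)^T · [Sigma^{-1} · (x - mu)] = (0)·(-0.0254) + (3)·(0.2542) = 0.7627.

Step 4 — take square root: d = √(0.7627) ≈ 0.8733.

d(x, mu) = √(0.7627) ≈ 0.8733


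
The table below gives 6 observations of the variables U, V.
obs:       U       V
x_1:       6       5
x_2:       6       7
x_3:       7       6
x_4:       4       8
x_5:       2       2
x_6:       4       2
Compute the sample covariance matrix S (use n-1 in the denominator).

Step 1 — column means:
  mean(U) = (6 + 6 + 7 + 4 + 2 + 4) / 6 = 29/6 = 4.8333
  mean(V) = (5 + 7 + 6 + 8 + 2 + 2) / 6 = 30/6 = 5

Step 2 — sample covariance S[i,j] = (1/(n-1)) · Σ_k (x_{k,i} - mean_i) · (x_{k,j} - mean_j), with n-1 = 5.
  S[U,U] = ((1.1667)·(1.1667) + (1.1667)·(1.1667) + (2.1667)·(2.1667) + (-0.8333)·(-0.8333) + (-2.8333)·(-2.8333) + (-0.8333)·(-0.8333)) / 5 = 16.8333/5 = 3.3667
  S[U,V] = ((1.1667)·(0) + (1.1667)·(2) + (2.1667)·(1) + (-0.8333)·(3) + (-2.8333)·(-3) + (-0.8333)·(-3)) / 5 = 13/5 = 2.6
  S[V,V] = ((0)·(0) + (2)·(2) + (1)·(1) + (3)·(3) + (-3)·(-3) + (-3)·(-3)) / 5 = 32/5 = 6.4

S is symmetric (S[j,i] = S[i,j]). Assembling:

S = [[3.3667, 2.6],
 [2.6, 6.4]]


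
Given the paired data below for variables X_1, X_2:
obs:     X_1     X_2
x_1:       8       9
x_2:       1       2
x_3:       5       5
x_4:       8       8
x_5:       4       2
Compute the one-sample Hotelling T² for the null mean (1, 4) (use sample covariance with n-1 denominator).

Step 1 — sample mean vector:
  mean(X_1) = (8 + 1 + 5 + 8 + 4) / 5 = 26/5 = 5.2
  mean(X_2) = (9 + 2 + 5 + 8 + 2) / 5 = 26/5 = 5.2
  x̄ = (5.2, 5.2),  deviation x̄ - mu_0 = (5.2, 5.2) - (1, 4) = (4.2, 1.2).

Step 2 — sample covariance matrix, S[i,j] = (1/(n-1)) · Σ_k (x_{k,i} - mean_i) · (x_{k,j} - mean_j), divisor n-1 = 4:
  S[X_1,X_1] = ((2.8)·(2.8) + (-4.2)·(-4.2) + (-0.2)·(-0.2) + (2.8)·(2.8) + (-1.2)·(-1.2)) / 4 = 34.8/4 = 8.7
  S[X_1,X_2] = ((2.8)·(3.8) + (-4.2)·(-3.2) + (-0.2)·(-0.2) + (2.8)·(2.8) + (-1.2)·(-3.2)) / 4 = 35.8/4 = 8.95
  S[X_2,X_2] = ((3.8)·(3.8) + (-3.2)·(-3.2) + (-0.2)·(-0.2) + (2.8)·(2.8) + (-3.2)·(-3.2)) / 4 = 42.8/4 = 10.7
  S = [[8.7, 8.95],
 [8.95, 10.7]].

Step 3 — invert S. det(S) = 8.7·10.7 - (8.95)² = 12.9875.
  S^{-1} = (1/det) · [[d, -b], [-b, a]] = [[0.8239, -0.6891],
 [-0.6891, 0.6699]].

Step 4 — quadratic form (x̄ - mu_0)^T · S^{-1} · (x̄ - mu_0):
  S^{-1} · (x̄ - mu_0) = (2.6333, -2.0905),
  (x̄ - mu_0)^T · [...] = (4.2)·(2.6333) + (1.2)·(-2.0905) = 8.5513.

Step 5 — scale by n: T² = 5 · 8.5513 = 42.7565.

T² ≈ 42.7565


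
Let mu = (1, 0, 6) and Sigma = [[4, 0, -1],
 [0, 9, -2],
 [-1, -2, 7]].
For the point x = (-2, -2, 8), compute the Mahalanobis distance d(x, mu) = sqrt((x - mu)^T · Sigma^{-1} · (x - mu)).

Step 1 — centre the observation: (x - mu) = (-3, -2, 2).

Step 2 — invert Sigma (cofactor / det for 3×3, or solve directly):
  Sigma^{-1} = [[0.2599, 0.0088, 0.0396],
 [0.0088, 0.1189, 0.0352],
 [0.0396, 0.0352, 0.1586]].

Step 3 — form the quadratic (x - mu)^T · Sigma^{-1} · (x - mu):
  Sigma^{-1} · (x - mu) = (-0.7181, -0.1938, 0.1278).
  (x - mu)^T · [Sigma^{-1} · (x - mu)] = (-3)·(-0.7181) + (-2)·(-0.1938) + (2)·(0.1278) = 2.7974.

Step 4 — take square root: d = √(2.7974) ≈ 1.6725.

d(x, mu) = √(2.7974) ≈ 1.6725
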